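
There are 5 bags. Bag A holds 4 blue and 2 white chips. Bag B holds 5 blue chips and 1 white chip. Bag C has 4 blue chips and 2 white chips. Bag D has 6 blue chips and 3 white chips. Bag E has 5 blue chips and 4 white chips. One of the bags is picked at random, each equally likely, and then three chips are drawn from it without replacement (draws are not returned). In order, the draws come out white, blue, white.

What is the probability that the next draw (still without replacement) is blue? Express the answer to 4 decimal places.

0.8407

The likelihood of the observed sequence under each hypothesis: P(data | bag A) = (2/6)(4/5)(1/4) = 1/15; P(data | bag B) = (1/6)(5/5)(0/4) = 0; P(data | bag C) = (2/6)(4/5)(1/4) = 1/15; P(data | bag D) = (3/9)(6/8)(2/7) = 1/14; P(data | bag E) = (4/9)(5/8)(3/7) = 5/42.
The prior-weighted likelihoods are 1/5 · 1/15 = 1/75, 1/5 · 0 = 0, 1/5 · 1/15 = 1/75, 1/5 · 1/14 = 1/70, 1/5 · 5/42 = 1/42; summing to 34/525.
The posterior is then P(bag A | data) = 7/34, P(bag B | data) = 0, P(bag C | data) = 7/34, P(bag D | data) = 15/68, P(bag E | data) = 25/68.
The predictive probability is P(blue next | data) = (1)(7/34) + (1)(7/34) + (5/6)(15/68) + (2/3)(25/68) = 343/408.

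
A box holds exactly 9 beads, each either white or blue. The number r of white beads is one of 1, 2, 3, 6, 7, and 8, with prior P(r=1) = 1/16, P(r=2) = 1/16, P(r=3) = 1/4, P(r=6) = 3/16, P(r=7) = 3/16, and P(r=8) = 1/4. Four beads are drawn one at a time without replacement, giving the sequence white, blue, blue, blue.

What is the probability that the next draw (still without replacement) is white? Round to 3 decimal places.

The likelihood of the observed sequence under each hypothesis: P(data | r = 1) = (1/9)(8/8)(7/7)(6/6) = 1/9; P(data | r = 2) = (2/9)(7/8)(6/7)(5/6) = 5/36; P(data | r = 3) = (3/9)(6/8)(5/7)(4/6) = 5/42; P(data | r = 6) = (6/9)(3/8)(2/7)(1/6) = 1/84; P(data | r = 7) = (7/9)(2/8)(1/7)(0/6) = 0; P(data | r = 8) = (8/9)(1/8)(0/7) = 0.
Weighting by the prior gives 1/16 · 1/9 = 1/144, 1/16 · 5/36 = 5/576, 1/4 · 5/42 = 5/168, 3/16 · 1/84 = 1/448, 3/16 · 0 = 0, 1/4 · 0 = 0; summing to 1/21.
Normalising, the posterior is P(r = 1 | data) = 7/48, P(r = 2 | data) = 35/192, P(r = 3 | data) = 5/8, P(r = 6 | data) = 3/64, P(r = 7 | data) = 0, P(r = 8 | data) = 0.
So P(white next | data) = Σ P(white next | H) P(H | data) = (0)(7/48) + (1/5)(35/192) + (2/5)(5/8) + (1)(3/64) = 1/3.

0.333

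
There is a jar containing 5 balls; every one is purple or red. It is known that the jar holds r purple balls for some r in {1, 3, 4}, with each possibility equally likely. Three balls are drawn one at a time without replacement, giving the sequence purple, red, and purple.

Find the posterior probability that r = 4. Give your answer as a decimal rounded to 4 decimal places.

The likelihood of the observed sequence under each hypothesis: P(data | r = 1) = (1/5)(4/4)(0/3) = 0; P(data | r = 3) = (3/5)(2/4)(2/3) = 1/5; P(data | r = 4) = (4/5)(1/4)(3/3) = 1/5.
Weighting by the prior gives 1/3 · 0 = 0, 1/3 · 1/5 = 1/15, 1/3 · 1/5 = 1/15; summing to 2/15.
Hence P(r = 4 | data) = (1/15) / (2/15) = 1/2.

0.5000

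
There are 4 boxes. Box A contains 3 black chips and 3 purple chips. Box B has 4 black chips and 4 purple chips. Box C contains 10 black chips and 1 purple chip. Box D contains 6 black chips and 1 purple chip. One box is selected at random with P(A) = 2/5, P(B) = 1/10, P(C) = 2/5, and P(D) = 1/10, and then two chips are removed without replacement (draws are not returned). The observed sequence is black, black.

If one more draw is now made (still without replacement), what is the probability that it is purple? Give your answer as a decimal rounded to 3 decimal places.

0.250

For each hypothesis, P(data | H) works out to: P(data | box A) = (3/6)(2/5) = 0.2; P(data | box B) = (4/8)(3/7) = 0.21429; P(data | box C) = (10/11)(9/10) = 0.81818; P(data | box D) = (6/7)(5/6) = 0.71429.
Weighting by the prior gives 2/5 · 0.2 = 0.08, 1/10 · 0.21429 = 0.021429, 2/5 · 0.81818 = 0.32727, 1/10 · 0.71429 = 0.071429; these sum to 0.50013.
Dividing through by the total gives posterior P(box A | data) = 0.15996, P(box B | data) = 0.042846, P(box C | data) = 0.65438, P(box D | data) = 0.14282.
Averaging over the posterior, P(purple next | data) = (3/4)(0.15996) + (2/3)(0.042846) + (1/9)(0.65438) + (1/5)(0.14282) = 0.24981.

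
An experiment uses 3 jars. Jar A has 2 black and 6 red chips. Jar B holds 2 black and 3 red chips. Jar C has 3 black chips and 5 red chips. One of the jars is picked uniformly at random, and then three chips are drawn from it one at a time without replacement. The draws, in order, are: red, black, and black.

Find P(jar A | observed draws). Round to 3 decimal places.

0.159

Under each hypothesis, the probability of the observed sequence is: P(data | jar A) = (6/8)(2/7)(1/6) = 1/28; P(data | jar B) = (3/5)(2/4)(1/3) = 1/10; P(data | jar C) = (5/8)(3/7)(2/6) = 5/56.
The prior-weighted likelihoods are 1/3 · 1/28 = 1/84, 1/3 · 1/10 = 1/30, 1/3 · 5/56 = 5/168; these sum to 3/40.
Therefore the posterior P(jar A | data) = (1/84) / (3/40) = 10/63.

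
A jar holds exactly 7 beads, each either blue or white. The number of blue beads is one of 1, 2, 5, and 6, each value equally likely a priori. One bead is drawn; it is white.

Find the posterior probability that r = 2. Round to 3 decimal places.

0.357

The likelihood of this draw under each hypothesis: P(data | r = 1) = (6/7) = 6/7; P(data | r = 2) = (5/7) = 5/7; P(data | r = 5) = (2/7) = 2/7; P(data | r = 6) = (1/7) = 1/7.
Weighting by the prior gives 1/4 · 6/7 = 3/14, 1/4 · 5/7 = 5/28, 1/4 · 2/7 = 1/14, 1/4 · 1/7 = 1/28; summing to 1/2.
So P(r = 2 | data) = (5/28) / (1/2) = 5/14.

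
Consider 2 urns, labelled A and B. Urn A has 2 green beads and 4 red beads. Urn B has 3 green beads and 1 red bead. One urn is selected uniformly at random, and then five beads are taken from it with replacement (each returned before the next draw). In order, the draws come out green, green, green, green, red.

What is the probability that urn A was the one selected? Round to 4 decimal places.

Compute the likelihood of the observed sequence for each case: P(data | urn A) = (2/6)(2/6)(2/6)(2/6)(4/6) = 0.0082305; P(data | urn B) = (3/4)(3/4)(3/4)(3/4)(1/4) = 0.079102.
Multiplying each by its prior: 1/2 · 0.0082305 = 0.0041152, 1/2 · 0.079102 = 0.039551; summing to 0.043666.
Hence P(urn A | data) = (0.0041152) / (0.043666) = 0.094243.

0.0942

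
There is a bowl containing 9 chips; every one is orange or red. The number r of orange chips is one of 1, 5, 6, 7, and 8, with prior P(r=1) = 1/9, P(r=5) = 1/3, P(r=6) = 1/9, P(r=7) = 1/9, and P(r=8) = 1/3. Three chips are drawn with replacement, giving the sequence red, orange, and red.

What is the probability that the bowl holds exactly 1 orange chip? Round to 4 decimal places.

For each hypothesis, P(data | H) works out to: P(data | r = 1) = (8/9)(1/9)(8/9) = 0.087791; P(data | r = 5) = (4/9)(5/9)(4/9) = 0.10974; P(data | r = 6) = (3/9)(6/9)(3/9) = 0.074074; P(data | r = 7) = (2/9)(7/9)(2/9) = 0.038409; P(data | r = 8) = (1/9)(8/9)(1/9) = 0.010974.
The prior-weighted likelihoods are 1/9 · 0.087791 = 0.0097546, 1/3 · 0.10974 = 0.03658, 1/9 · 0.074074 = 0.0082305, 1/9 · 0.038409 = 0.0042676, 1/3 · 0.010974 = 0.003658; with total 0.06249.
So P(r = 1 | data) = (0.0097546) / (0.06249) = 0.1561.

0.1561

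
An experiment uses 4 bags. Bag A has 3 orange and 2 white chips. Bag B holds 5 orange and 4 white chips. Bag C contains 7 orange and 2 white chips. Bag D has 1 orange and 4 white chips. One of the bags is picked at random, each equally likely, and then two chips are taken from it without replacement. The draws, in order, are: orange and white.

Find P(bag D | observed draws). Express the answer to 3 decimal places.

0.206

Under each hypothesis, the probability of the observed sequence is: P(data | bag A) = (3/5)(2/4) = 3/10; P(data | bag B) = (5/9)(4/8) = 5/18; P(data | bag C) = (7/9)(2/8) = 7/36; P(data | bag D) = (1/5)(4/4) = 1/5.
Weighting by the prior gives 1/4 · 3/10 = 3/40, 1/4 · 5/18 = 5/72, 1/4 · 7/36 = 7/144, 1/4 · 1/5 = 1/20; with total 35/144.
Therefore the posterior P(bag D | data) = (1/20) / (35/144) = 36/175.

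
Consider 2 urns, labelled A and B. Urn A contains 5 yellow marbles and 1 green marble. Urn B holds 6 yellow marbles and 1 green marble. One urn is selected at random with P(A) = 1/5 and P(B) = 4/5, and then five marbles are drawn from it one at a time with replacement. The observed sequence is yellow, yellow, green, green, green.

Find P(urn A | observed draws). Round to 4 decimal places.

Compute the likelihood of the observed sequence for each case: P(data | urn A) = (5/6)(5/6)(1/6)(1/6)(1/6) = 0.003215; P(data | urn B) = (6/7)(6/7)(1/7)(1/7)(1/7) = 0.002142.
Weighting by the prior gives 1/5 · 0.003215 = 0.000643, 4/5 · 0.002142 = 0.0017136; summing to 0.0023566.
Hence P(urn A | data) = (0.000643) / (0.0023566) = 0.27286.

0.2729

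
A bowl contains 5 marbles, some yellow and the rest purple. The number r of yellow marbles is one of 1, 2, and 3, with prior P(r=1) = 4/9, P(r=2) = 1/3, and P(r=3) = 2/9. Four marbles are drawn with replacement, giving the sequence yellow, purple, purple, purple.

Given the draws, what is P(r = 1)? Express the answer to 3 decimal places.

0.549

Under each hypothesis, the probability of the observed sequence is: P(data | r = 1) = (1/5)(4/5)(4/5)(4/5) = 0.1024; P(data | r = 2) = (2/5)(3/5)(3/5)(3/5) = 0.0864; P(data | r = 3) = (3/5)(2/5)(2/5)(2/5) = 0.0384.
Weighting by the prior gives 4/9 · 0.1024 = 0.045511, 1/3 · 0.0864 = 0.0288, 2/9 · 0.0384 = 0.0085333; summing to 0.082844.
Therefore the posterior P(r = 1 | data) = (0.045511) / (0.082844) = 0.54936.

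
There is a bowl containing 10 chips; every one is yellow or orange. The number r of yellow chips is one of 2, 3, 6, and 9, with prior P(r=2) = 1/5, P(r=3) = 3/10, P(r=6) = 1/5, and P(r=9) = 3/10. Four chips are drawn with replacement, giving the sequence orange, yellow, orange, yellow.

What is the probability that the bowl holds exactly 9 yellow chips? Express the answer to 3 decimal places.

0.075

The likelihood of the observed sequence under each hypothesis: P(data | r = 2) = (8/10)(2/10)(8/10)(2/10) = 0.0256; P(data | r = 3) = (7/10)(3/10)(7/10)(3/10) = 0.0441; P(data | r = 6) = (4/10)(6/10)(4/10)(6/10) = 0.0576; P(data | r = 9) = (1/10)(9/10)(1/10)(9/10) = 0.0081.
Weighting by the prior gives 1/5 · 0.0256 = 0.00512, 3/10 · 0.0441 = 0.01323, 1/5 · 0.0576 = 0.01152, 3/10 · 0.0081 = 0.00243; these sum to 0.0323.
By Bayes' rule, P(r = 9 | data) = (0.00243) / (0.0323) = 0.075232.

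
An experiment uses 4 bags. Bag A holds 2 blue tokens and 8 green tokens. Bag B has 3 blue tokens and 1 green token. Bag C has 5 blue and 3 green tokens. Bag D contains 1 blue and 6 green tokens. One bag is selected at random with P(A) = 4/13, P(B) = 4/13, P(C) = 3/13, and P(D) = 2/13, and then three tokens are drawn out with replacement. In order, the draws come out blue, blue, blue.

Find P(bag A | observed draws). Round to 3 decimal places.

0.013

Compute the likelihood of the observed sequence for each case: P(data | bag A) = (2/10)(2/10)(2/10) = 0.008; P(data | bag B) = (3/4)(3/4)(3/4) = 0.42188; P(data | bag C) = (5/8)(5/8)(5/8) = 0.24414; P(data | bag D) = (1/7)(1/7)(1/7) = 0.0029155.
Weighting by the prior gives 4/13 · 0.008 = 0.0024615, 4/13 · 0.42188 = 0.12981, 3/13 · 0.24414 = 0.05634, 2/13 · 0.0029155 = 0.00044853; with total 0.18906.
Therefore the posterior P(bag A | data) = (0.0024615) / (0.18906) = 0.01302.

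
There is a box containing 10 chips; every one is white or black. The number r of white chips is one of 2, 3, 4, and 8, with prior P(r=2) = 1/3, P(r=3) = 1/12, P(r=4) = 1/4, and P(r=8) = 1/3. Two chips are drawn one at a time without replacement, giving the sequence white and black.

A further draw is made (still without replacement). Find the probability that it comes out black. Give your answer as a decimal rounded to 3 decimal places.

0.564

Compute the likelihood of the observed sequence for each case: P(data | r = 2) = (2/10)(8/9) = 0.17778; P(data | r = 3) = (3/10)(7/9) = 0.23333; P(data | r = 4) = (4/10)(6/9) = 0.26667; P(data | r = 8) = (8/10)(2/9) = 0.17778.
The prior-weighted likelihoods are 1/3 · 0.17778 = 0.059259, 1/12 · 0.23333 = 0.019444, 1/4 · 0.26667 = 0.066667, 1/3 · 0.17778 = 0.059259; summing to 0.20463.
Normalising, the posterior is P(r = 2 | data) = 0.28959, P(r = 3 | data) = 0.095023, P(r = 4 | data) = 0.32579, P(r = 8 | data) = 0.28959.
The predictive probability is P(black next | data) = (7/8)(0.28959) + (3/4)(0.095023) + (5/8)(0.32579) + (1/8)(0.28959) = 0.56448.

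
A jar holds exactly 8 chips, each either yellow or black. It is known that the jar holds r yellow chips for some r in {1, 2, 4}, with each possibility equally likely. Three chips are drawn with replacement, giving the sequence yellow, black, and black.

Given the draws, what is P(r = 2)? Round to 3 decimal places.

0.389

The likelihood of the observed sequence under each hypothesis: P(data | r = 1) = (1/8)(7/8)(7/8) = 0.095703; P(data | r = 2) = (2/8)(6/8)(6/8) = 0.14062; P(data | r = 4) = (4/8)(4/8)(4/8) = 0.125.
The prior-weighted likelihoods are 1/3 · 0.095703 = 0.031901, 1/3 · 0.14062 = 0.046875, 1/3 · 0.125 = 0.041667; summing to 0.12044.
So P(r = 2 | data) = (0.046875) / (0.12044) = 0.38919.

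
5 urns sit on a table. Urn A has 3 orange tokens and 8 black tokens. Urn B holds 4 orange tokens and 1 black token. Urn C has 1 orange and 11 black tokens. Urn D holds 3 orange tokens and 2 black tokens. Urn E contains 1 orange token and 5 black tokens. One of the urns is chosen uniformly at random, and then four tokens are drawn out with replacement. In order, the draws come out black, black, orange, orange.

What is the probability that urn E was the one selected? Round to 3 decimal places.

0.131

Compute the likelihood of the observed sequence for each case: P(data | urn A) = (8/11)(8/11)(3/11)(3/11) = 0.039342; P(data | urn B) = (1/5)(1/5)(4/5)(4/5) = 0.0256; P(data | urn C) = (11/12)(11/12)(1/12)(1/12) = 0.0058353; P(data | urn D) = (2/5)(2/5)(3/5)(3/5) = 0.0576; P(data | urn E) = (5/6)(5/6)(1/6)(1/6) = 0.01929.
Weighting by the prior gives 1/5 · 0.039342 = 0.0078683, 1/5 · 0.0256 = 0.00512, 1/5 · 0.0058353 = 0.0011671, 1/5 · 0.0576 = 0.01152, 1/5 · 0.01929 = 0.003858; summing to 0.029533.
So P(urn E | data) = (0.003858) / (0.029533) = 0.13063.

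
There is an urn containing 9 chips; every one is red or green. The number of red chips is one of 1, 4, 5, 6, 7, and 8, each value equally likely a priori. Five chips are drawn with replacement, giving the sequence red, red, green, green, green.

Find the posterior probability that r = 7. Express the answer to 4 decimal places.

The likelihood of the observed sequence under each hypothesis: P(data | r = 1) = (1/9)(1/9)(8/9)(8/9)(8/9) = 0.0086708; P(data | r = 4) = (4/9)(4/9)(5/9)(5/9)(5/9) = 0.03387; P(data | r = 5) = (5/9)(5/9)(4/9)(4/9)(4/9) = 0.027096; P(data | r = 6) = (6/9)(6/9)(3/9)(3/9)(3/9) = 0.016461; P(data | r = 7) = (7/9)(7/9)(2/9)(2/9)(2/9) = 0.0066386; P(data | r = 8) = (8/9)(8/9)(1/9)(1/9)(1/9) = 0.0010838.
Weighting by the prior gives 1/6 · 0.0086708 = 0.0014451, 1/6 · 0.03387 = 0.005645, 1/6 · 0.027096 = 0.004516, 1/6 · 0.016461 = 0.0027435, 1/6 · 0.0066386 = 0.0011064, 1/6 · 0.0010838 = 0.00018064; with total 0.015637.
So P(r = 7 | data) = (0.0011064) / (0.015637) = 0.070758.

0.0708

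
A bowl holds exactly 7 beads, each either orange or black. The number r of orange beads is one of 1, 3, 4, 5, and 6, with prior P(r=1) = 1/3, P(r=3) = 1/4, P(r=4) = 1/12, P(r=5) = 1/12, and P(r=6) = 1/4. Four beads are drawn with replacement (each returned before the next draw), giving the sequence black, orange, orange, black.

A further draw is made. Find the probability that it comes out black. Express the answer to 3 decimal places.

For each hypothesis, P(data | H) works out to: P(data | r = 1) = (6/7)(1/7)(1/7)(6/7) = 0.014994; P(data | r = 3) = (4/7)(3/7)(3/7)(4/7) = 0.059975; P(data | r = 4) = (3/7)(4/7)(4/7)(3/7) = 0.059975; P(data | r = 5) = (2/7)(5/7)(5/7)(2/7) = 0.041649; P(data | r = 6) = (1/7)(6/7)(6/7)(1/7) = 0.014994.
The prior-weighted likelihoods are 1/3 · 0.014994 = 0.0049979, 1/4 · 0.059975 = 0.014994, 1/12 · 0.059975 = 0.0049979, 1/12 · 0.041649 = 0.0034708, 1/4 · 0.014994 = 0.0037484; with total 0.032209.
Normalising, the posterior is P(r = 1 | data) = 0.15517, P(r = 3 | data) = 0.46552, P(r = 4 | data) = 0.15517, P(r = 5 | data) = 0.10776, P(r = 6 | data) = 0.11638.
Averaging over the posterior, P(black next | data) = (6/7)(0.15517) + (4/7)(0.46552) + (3/7)(0.15517) + (2/7)(0.10776) + (1/7)(0.11638) = 0.51293.

0.513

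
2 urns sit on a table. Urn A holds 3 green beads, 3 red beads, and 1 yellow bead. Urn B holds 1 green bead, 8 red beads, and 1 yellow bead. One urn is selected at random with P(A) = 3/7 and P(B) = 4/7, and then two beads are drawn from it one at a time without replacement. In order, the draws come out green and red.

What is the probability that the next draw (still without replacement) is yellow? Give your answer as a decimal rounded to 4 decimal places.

0.1733

For each hypothesis, P(data | H) works out to: P(data | urn A) = (3/7)(3/6) = 0.21429; P(data | urn B) = (1/10)(8/9) = 0.088889.
The prior-weighted likelihoods are 3/7 · 0.21429 = 0.091837, 4/7 · 0.088889 = 0.050794; summing to 0.14263.
The posterior is then P(urn A | data) = 0.64388, P(urn B | data) = 0.35612.
The predictive probability is P(yellow next | data) = (1/5)(0.64388) + (1/8)(0.35612) = 0.17329.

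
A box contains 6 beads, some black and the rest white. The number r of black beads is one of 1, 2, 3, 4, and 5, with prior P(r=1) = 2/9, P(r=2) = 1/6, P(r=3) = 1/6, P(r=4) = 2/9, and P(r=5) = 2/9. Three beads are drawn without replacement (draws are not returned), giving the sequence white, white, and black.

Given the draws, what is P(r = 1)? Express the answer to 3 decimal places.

Compute the likelihood of the observed sequence for each case: P(data | r = 1) = (5/6)(4/5)(1/4) = 0.16667; P(data | r = 2) = (4/6)(3/5)(2/4) = 0.2; P(data | r = 3) = (3/6)(2/5)(3/4) = 0.15; P(data | r = 4) = (2/6)(1/5)(4/4) = 0.066667; P(data | r = 5) = (1/6)(0/5) = 0.
Weighting by the prior gives 2/9 · 0.16667 = 0.037037, 1/6 · 0.2 = 0.033333, 1/6 · 0.15 = 0.025, 2/9 · 0.066667 = 0.014815, 2/9 · 0 = 0; summing to 0.11019.
By Bayes' rule, P(r = 1 | data) = (0.037037) / (0.11019) = 0.33613.

0.336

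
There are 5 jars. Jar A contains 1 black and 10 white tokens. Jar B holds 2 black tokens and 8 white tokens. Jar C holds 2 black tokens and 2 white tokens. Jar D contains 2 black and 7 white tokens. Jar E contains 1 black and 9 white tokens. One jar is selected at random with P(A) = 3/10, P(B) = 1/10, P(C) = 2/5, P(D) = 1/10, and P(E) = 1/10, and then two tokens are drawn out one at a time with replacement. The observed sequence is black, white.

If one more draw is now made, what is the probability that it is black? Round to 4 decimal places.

0.3603

Compute the likelihood of the observed sequence for each case: P(data | jar A) = (1/11)(10/11) = 0.082645; P(data | jar B) = (2/10)(8/10) = 0.16; P(data | jar C) = (2/4)(2/4) = 0.25; P(data | jar D) = (2/9)(7/9) = 0.17284; P(data | jar E) = (1/10)(9/10) = 0.09.
The prior-weighted likelihoods are 3/10 · 0.082645 = 0.024793, 1/10 · 0.16 = 0.016, 2/5 · 0.25 = 0.1, 1/10 · 0.17284 = 0.017284, 1/10 · 0.09 = 0.009; with total 0.16708.
Dividing through by the total gives posterior P(jar A | data) = 0.14839, P(jar B | data) = 0.095764, P(jar C | data) = 0.59853, P(jar D | data) = 0.10345, P(jar E | data) = 0.053867.
The predictive probability is P(black next | data) = (1/11)(0.14839) + (1/5)(0.095764) + (1/2)(0.59853) + (2/9)(0.10345) + (1/10)(0.053867) = 0.36028.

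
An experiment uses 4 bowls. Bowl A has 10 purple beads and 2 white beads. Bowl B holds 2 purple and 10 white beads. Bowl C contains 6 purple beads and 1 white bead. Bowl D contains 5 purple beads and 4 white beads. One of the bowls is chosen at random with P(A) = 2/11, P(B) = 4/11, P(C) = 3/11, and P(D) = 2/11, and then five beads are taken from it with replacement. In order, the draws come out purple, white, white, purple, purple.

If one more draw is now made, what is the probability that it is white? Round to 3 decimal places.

0.342

Compute the likelihood of the observed sequence for each case: P(data | bowl A) = (10/12)(2/12)(2/12)(10/12)(10/12) = 0.016075; P(data | bowl B) = (2/12)(10/12)(10/12)(2/12)(2/12) = 0.003215; P(data | bowl C) = (6/7)(1/7)(1/7)(6/7)(6/7) = 0.012852; P(data | bowl D) = (5/9)(4/9)(4/9)(5/9)(5/9) = 0.03387.
Weighting by the prior gives 2/11 · 0.016075 = 0.0029227, 4/11 · 0.003215 = 0.0011691, 3/11 · 0.012852 = 0.003505, 2/11 · 0.03387 = 0.0061582; summing to 0.013755.
Normalising, the posterior is P(bowl A | data) = 0.21248, P(bowl B | data) = 0.084994, P(bowl C | data) = 0.25482, P(bowl D | data) = 0.4477.
So P(white next | data) = Σ P(white next | H) P(H | data) = (1/6)(0.21248) + (5/6)(0.084994) + (1/7)(0.25482) + (4/9)(0.4477) = 0.34162.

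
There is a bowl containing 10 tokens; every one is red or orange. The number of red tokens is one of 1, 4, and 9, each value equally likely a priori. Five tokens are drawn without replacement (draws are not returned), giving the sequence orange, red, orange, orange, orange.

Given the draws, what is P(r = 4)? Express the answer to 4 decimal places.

0.3226

For each hypothesis, P(data | H) works out to: P(data | r = 1) = (9/10)(1/9)(8/8)(7/7)(6/6) = 1/10; P(data | r = 4) = (6/10)(4/9)(5/8)(4/7)(3/6) = 1/21; P(data | r = 9) = (1/10)(9/9)(0/8) = 0.
The prior-weighted likelihoods are 1/3 · 1/10 = 1/30, 1/3 · 1/21 = 1/63, 1/3 · 0 = 0; summing to 31/630.
So P(r = 4 | data) = (1/63) / (31/630) = 10/31.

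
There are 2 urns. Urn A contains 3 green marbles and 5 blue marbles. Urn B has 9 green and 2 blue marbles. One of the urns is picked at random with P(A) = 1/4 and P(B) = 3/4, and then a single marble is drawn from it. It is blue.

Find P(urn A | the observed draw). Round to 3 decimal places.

0.534

For each hypothesis, P(data | H) works out to: P(data | urn A) = (5/8) = 5/8; P(data | urn B) = (2/11) = 2/11.
Multiplying each by its prior: 1/4 · 5/8 = 5/32, 3/4 · 2/11 = 3/22; with total 103/352.
So P(urn A | data) = (5/32) / (103/352) = 55/103.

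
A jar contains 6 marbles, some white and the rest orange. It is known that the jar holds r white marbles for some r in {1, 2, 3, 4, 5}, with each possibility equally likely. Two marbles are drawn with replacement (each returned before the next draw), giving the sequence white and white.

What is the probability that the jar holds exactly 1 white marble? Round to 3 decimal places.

0.018

The likelihood of the observed sequence under each hypothesis: P(data | r = 1) = (1/6)(1/6) = 1/36; P(data | r = 2) = (2/6)(2/6) = 1/9; P(data | r = 3) = (3/6)(3/6) = 1/4; P(data | r = 4) = (4/6)(4/6) = 4/9; P(data | r = 5) = (5/6)(5/6) = 25/36.
Multiplying each by its prior: 1/5 · 1/36 = 1/180, 1/5 · 1/9 = 1/45, 1/5 · 1/4 = 1/20, 1/5 · 4/9 = 4/45, 1/5 · 25/36 = 5/36; summing to 11/36.
Hence P(r = 1 | data) = (1/180) / (11/36) = 1/55.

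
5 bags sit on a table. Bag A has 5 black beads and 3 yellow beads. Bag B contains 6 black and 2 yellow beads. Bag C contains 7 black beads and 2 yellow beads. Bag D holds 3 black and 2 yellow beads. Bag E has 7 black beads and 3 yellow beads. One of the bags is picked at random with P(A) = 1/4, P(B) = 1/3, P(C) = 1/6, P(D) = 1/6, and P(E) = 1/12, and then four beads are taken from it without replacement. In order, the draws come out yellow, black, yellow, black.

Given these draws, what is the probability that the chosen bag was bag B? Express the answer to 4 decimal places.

0.2156

Compute the likelihood of the observed sequence for each case: P(data | bag A) = (3/8)(5/7)(2/6)(4/5) = 0.071429; P(data | bag B) = (2/8)(6/7)(1/6)(5/5) = 0.035714; P(data | bag C) = (2/9)(7/8)(1/7)(6/6) = 0.027778; P(data | bag D) = (2/5)(3/4)(1/3)(2/2) = 0.1; P(data | bag E) = (3/10)(7/9)(2/8)(6/7) = 0.05.
Weighting by the prior gives 1/4 · 0.071429 = 0.017857, 1/3 · 0.035714 = 0.011905, 1/6 · 0.027778 = 0.0046296, 1/6 · 0.1 = 0.016667, 1/12 · 0.05 = 0.0041667; with total 0.055225.
By Bayes' rule, P(bag B | data) = (0.011905) / (0.055225) = 0.21557.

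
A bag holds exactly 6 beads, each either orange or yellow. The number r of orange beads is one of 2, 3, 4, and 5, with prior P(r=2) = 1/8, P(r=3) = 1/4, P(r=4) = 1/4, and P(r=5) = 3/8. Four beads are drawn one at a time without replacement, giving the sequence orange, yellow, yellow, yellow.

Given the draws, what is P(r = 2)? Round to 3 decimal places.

0.571

For each hypothesis, P(data | H) works out to: P(data | r = 2) = (2/6)(4/5)(3/4)(2/3) = 2/15; P(data | r = 3) = (3/6)(3/5)(2/4)(1/3) = 1/20; P(data | r = 4) = (4/6)(2/5)(1/4)(0/3) = 0; P(data | r = 5) = (5/6)(1/5)(0/4) = 0.
Weighting by the prior gives 1/8 · 2/15 = 1/60, 1/4 · 1/20 = 1/80, 1/4 · 0 = 0, 3/8 · 0 = 0; with total 7/240.
Therefore the posterior P(r = 2 | data) = (1/60) / (7/240) = 4/7.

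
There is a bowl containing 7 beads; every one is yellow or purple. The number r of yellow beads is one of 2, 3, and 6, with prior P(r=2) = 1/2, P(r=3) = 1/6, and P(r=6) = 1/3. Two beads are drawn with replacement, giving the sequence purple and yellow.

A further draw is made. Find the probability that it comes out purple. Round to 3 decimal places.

0.556

For each hypothesis, P(data | H) works out to: P(data | r = 2) = (5/7)(2/7) = 10/49; P(data | r = 3) = (4/7)(3/7) = 12/49; P(data | r = 6) = (1/7)(6/7) = 6/49.
Weighting by the prior gives 1/2 · 10/49 = 5/49, 1/6 · 12/49 = 2/49, 1/3 · 6/49 = 2/49; summing to 9/49.
Normalising, the posterior is P(r = 2 | data) = 5/9, P(r = 3 | data) = 2/9, P(r = 6 | data) = 2/9.
The predictive probability is P(purple next | data) = (5/7)(5/9) + (4/7)(2/9) + (1/7)(2/9) = 5/9.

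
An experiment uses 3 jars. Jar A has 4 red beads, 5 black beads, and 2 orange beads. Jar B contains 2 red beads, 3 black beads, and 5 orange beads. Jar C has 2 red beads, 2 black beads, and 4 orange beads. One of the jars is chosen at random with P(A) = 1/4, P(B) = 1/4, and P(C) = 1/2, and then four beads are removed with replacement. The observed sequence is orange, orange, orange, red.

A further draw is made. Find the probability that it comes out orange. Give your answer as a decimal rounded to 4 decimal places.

0.4922

The likelihood of the observed sequence under each hypothesis: P(data | jar A) = (2/11)(2/11)(2/11)(4/11) = 0.0021856; P(data | jar B) = (5/10)(5/10)(5/10)(2/10) = 0.025; P(data | jar C) = (4/8)(4/8)(4/8)(2/8) = 0.03125.
The prior-weighted likelihoods are 1/4 · 0.0021856 = 0.00054641, 1/4 · 0.025 = 0.00625, 1/2 · 0.03125 = 0.015625; summing to 0.022421.
The posterior is then P(jar A | data) = 0.02437, P(jar B | data) = 0.27875, P(jar C | data) = 0.69688.
Averaging over the posterior, P(orange next | data) = (2/11)(0.02437) + (1/2)(0.27875) + (1/2)(0.69688) = 0.49225.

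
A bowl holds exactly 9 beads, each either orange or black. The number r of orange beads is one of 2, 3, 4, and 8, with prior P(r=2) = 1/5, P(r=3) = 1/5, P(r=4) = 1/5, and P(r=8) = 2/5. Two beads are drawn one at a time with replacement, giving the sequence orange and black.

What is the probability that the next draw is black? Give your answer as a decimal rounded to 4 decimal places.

0.5261

Compute the likelihood of the observed sequence for each case: P(data | r = 2) = (2/9)(7/9) = 14/81; P(data | r = 3) = (3/9)(6/9) = 2/9; P(data | r = 4) = (4/9)(5/9) = 20/81; P(data | r = 8) = (8/9)(1/9) = 8/81.
The prior-weighted likelihoods are 1/5 · 14/81 = 14/405, 1/5 · 2/9 = 2/45, 1/5 · 20/81 = 4/81, 2/5 · 8/81 = 16/405; these sum to 68/405.
The posterior is then P(r = 2 | data) = 7/34, P(r = 3 | data) = 9/34, P(r = 4 | data) = 5/17, P(r = 8 | data) = 4/17.
So P(black next | data) = Σ P(black next | H) P(H | data) = (7/9)(7/34) + (2/3)(9/34) + (5/9)(5/17) + (1/9)(4/17) = 161/306.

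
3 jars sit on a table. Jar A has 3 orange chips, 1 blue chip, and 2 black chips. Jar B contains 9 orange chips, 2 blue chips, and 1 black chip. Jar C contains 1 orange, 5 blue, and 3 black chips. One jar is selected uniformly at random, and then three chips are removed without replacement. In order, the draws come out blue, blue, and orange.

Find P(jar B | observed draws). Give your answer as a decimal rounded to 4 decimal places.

For each hypothesis, P(data | H) works out to: P(data | jar A) = (1/6)(0/5) = 0; P(data | jar B) = (2/12)(1/11)(9/10) = 0.013636; P(data | jar C) = (5/9)(4/8)(1/7) = 0.039683.
Weighting by the prior gives 1/3 · 0 = 0, 1/3 · 0.013636 = 0.0045455, 1/3 · 0.039683 = 0.013228; these sum to 0.017773.
By Bayes' rule, P(jar B | data) = (0.0045455) / (0.017773) = 0.25575.

0.2558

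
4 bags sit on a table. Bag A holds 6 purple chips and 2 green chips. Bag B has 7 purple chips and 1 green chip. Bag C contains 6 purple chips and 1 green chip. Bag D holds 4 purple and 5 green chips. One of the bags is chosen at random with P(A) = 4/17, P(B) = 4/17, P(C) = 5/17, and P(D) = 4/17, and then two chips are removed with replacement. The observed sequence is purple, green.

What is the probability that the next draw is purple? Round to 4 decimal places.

0.6849

Under each hypothesis, the probability of the observed sequence is: P(data | bag A) = (6/8)(2/8) = 0.1875; P(data | bag B) = (7/8)(1/8) = 0.10938; P(data | bag C) = (6/7)(1/7) = 0.12245; P(data | bag D) = (4/9)(5/9) = 0.24691.
The prior-weighted likelihoods are 4/17 · 0.1875 = 0.044118, 4/17 · 0.10938 = 0.025735, 5/17 · 0.12245 = 0.036014, 4/17 · 0.24691 = 0.058097; summing to 0.16396.
Normalising, the posterior is P(bag A | data) = 0.26907, P(bag B | data) = 0.15696, P(bag C | data) = 0.21965, P(bag D | data) = 0.35433.
The predictive probability is P(purple next | data) = (3/4)(0.26907) + (7/8)(0.15696) + (6/7)(0.21965) + (4/9)(0.35433) = 0.68489.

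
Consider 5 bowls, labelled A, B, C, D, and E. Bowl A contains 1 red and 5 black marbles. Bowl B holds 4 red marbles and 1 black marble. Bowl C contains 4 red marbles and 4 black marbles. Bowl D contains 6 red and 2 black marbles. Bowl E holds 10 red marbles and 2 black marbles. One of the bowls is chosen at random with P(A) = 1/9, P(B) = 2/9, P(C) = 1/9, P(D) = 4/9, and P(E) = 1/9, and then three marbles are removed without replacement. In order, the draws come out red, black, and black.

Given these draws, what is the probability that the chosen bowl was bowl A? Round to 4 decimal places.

For each hypothesis, P(data | H) works out to: P(data | bowl A) = (1/6)(5/5)(4/4) = 1/6; P(data | bowl B) = (4/5)(1/4)(0/3) = 0; P(data | bowl C) = (4/8)(4/7)(3/6) = 1/7; P(data | bowl D) = (6/8)(2/7)(1/6) = 1/28; P(data | bowl E) = (10/12)(2/11)(1/10) = 1/66.
The prior-weighted likelihoods are 1/9 · 1/6 = 1/54, 2/9 · 0 = 0, 1/9 · 1/7 = 1/63, 4/9 · 1/28 = 1/63, 1/9 · 1/66 = 1/594; these sum to 4/77.
Hence P(bowl A | data) = (1/54) / (4/77) = 77/216.

0.3565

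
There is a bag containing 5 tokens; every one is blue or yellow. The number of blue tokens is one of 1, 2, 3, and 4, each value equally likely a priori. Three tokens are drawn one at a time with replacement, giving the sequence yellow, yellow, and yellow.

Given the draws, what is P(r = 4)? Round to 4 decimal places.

For each hypothesis, P(data | H) works out to: P(data | r = 1) = (4/5)(4/5)(4/5) = 64/125; P(data | r = 2) = (3/5)(3/5)(3/5) = 27/125; P(data | r = 3) = (2/5)(2/5)(2/5) = 8/125; P(data | r = 4) = (1/5)(1/5)(1/5) = 1/125.
Weighting by the prior gives 1/4 · 64/125 = 16/125, 1/4 · 27/125 = 27/500, 1/4 · 8/125 = 2/125, 1/4 · 1/125 = 1/500; with total 1/5.
So P(r = 4 | data) = (1/500) / (1/5) = 1/100.

0.0100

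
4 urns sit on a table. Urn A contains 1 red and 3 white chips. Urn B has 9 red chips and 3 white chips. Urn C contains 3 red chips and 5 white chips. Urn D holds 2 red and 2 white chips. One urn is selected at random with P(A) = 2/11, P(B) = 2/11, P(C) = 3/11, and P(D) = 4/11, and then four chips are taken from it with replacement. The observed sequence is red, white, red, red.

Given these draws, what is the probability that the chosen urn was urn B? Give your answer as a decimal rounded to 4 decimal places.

Under each hypothesis, the probability of the observed sequence is: P(data | urn A) = (1/4)(3/4)(1/4)(1/4) = 0.011719; P(data | urn B) = (9/12)(3/12)(9/12)(9/12) = 0.10547; P(data | urn C) = (3/8)(5/8)(3/8)(3/8) = 0.032959; P(data | urn D) = (2/4)(2/4)(2/4)(2/4) = 0.0625.
Multiplying each by its prior: 2/11 · 0.011719 = 0.0021307, 2/11 · 0.10547 = 0.019176, 3/11 · 0.032959 = 0.0089888, 4/11 · 0.0625 = 0.022727; with total 0.053023.
By Bayes' rule, P(urn B | data) = (0.019176) / (0.053023) = 0.36166.

0.3617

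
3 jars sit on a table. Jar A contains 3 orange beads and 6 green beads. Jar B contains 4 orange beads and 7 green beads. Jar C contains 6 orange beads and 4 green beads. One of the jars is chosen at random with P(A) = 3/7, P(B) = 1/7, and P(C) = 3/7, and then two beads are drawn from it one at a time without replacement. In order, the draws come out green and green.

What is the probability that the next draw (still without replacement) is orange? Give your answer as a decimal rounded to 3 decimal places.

0.495

The likelihood of the observed sequence under each hypothesis: P(data | jar A) = (6/9)(5/8) = 0.41667; P(data | jar B) = (7/11)(6/10) = 0.38182; P(data | jar C) = (4/10)(3/9) = 0.13333.
Multiplying each by its prior: 3/7 · 0.41667 = 0.17857, 1/7 · 0.38182 = 0.054545, 3/7 · 0.13333 = 0.057143; summing to 0.29026.
The posterior is then P(jar A | data) = 0.61521, P(jar B | data) = 0.18792, P(jar C | data) = 0.19687.
The predictive probability is P(orange next | data) = (3/7)(0.61521) + (4/9)(0.18792) + (3/4)(0.19687) = 0.49483.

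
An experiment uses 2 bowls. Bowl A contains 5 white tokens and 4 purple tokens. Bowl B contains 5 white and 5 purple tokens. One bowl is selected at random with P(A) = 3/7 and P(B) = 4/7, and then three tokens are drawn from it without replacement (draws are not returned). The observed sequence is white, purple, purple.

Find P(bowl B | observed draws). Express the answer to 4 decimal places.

For each hypothesis, P(data | H) works out to: P(data | bowl A) = (5/9)(4/8)(3/7) = 5/42; P(data | bowl B) = (5/10)(5/9)(4/8) = 5/36.
The prior-weighted likelihoods are 3/7 · 5/42 = 5/98, 4/7 · 5/36 = 5/63; summing to 115/882.
By Bayes' rule, P(bowl B | data) = (5/63) / (115/882) = 14/23.

0.6087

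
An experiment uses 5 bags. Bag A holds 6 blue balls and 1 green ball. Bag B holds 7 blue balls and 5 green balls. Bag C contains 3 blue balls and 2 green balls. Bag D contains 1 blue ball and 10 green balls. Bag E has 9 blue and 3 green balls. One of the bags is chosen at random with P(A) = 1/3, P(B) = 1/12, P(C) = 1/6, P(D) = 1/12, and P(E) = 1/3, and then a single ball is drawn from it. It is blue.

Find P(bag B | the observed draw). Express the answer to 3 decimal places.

Under each hypothesis, the probability of this draw is: P(data | bag A) = (6/7) = 0.85714; P(data | bag B) = (7/12) = 0.58333; P(data | bag C) = (3/5) = 0.6; P(data | bag D) = (1/11) = 0.090909; P(data | bag E) = (9/12) = 0.75.
Multiplying each by its prior: 1/3 · 0.85714 = 0.28571, 1/12 · 0.58333 = 0.048611, 1/6 · 0.6 = 0.1, 1/12 · 0.090909 = 0.0075758, 1/3 · 0.75 = 0.25; these sum to 0.6919.
By Bayes' rule, P(bag B | data) = (0.048611) / (0.6919) = 0.070257.

0.070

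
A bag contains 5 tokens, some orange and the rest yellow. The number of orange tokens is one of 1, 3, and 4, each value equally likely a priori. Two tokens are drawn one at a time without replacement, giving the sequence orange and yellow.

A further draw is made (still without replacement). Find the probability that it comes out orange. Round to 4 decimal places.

Under each hypothesis, the probability of the observed sequence is: P(data | r = 1) = (1/5)(4/4) = 1/5; P(data | r = 3) = (3/5)(2/4) = 3/10; P(data | r = 4) = (4/5)(1/4) = 1/5.
Weighting by the prior gives 1/3 · 1/5 = 1/15, 1/3 · 3/10 = 1/10, 1/3 · 1/5 = 1/15; summing to 7/30.
The posterior is then P(r = 1 | data) = 2/7, P(r = 3 | data) = 3/7, P(r = 4 | data) = 2/7.
The predictive probability is P(orange next | data) = (0)(2/7) + (2/3)(3/7) + (1)(2/7) = 4/7.

0.5714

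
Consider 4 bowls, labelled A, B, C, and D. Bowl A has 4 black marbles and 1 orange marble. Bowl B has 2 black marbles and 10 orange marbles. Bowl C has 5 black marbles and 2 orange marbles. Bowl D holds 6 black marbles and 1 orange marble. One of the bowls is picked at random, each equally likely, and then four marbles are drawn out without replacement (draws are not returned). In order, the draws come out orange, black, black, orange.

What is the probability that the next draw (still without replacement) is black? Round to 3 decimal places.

0.759

For each hypothesis, P(data | H) works out to: P(data | bowl A) = (1/5)(4/4)(3/3)(0/2) = 0; P(data | bowl B) = (10/12)(2/11)(1/10)(9/9) = 0.015152; P(data | bowl C) = (2/7)(5/6)(4/5)(1/4) = 0.047619; P(data | bowl D) = (1/7)(6/6)(5/5)(0/4) = 0.
Multiplying each by its prior: 1/4 · 0 = 0, 1/4 · 0.015152 = 0.0037879, 1/4 · 0.047619 = 0.011905, 1/4 · 0 = 0; these sum to 0.015693.
Normalising, the posterior is P(bowl A | data) = 0, P(bowl B | data) = 0.24138, P(bowl C | data) = 0.75862, P(bowl D | data) = 0.
Averaging over the posterior, P(black next | data) = (0)(0.24138) + (1)(0.75862) = 0.75862.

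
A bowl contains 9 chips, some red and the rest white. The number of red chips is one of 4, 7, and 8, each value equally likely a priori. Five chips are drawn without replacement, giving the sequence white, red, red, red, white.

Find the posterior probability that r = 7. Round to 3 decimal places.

0.467

Under each hypothesis, the probability of the observed sequence is: P(data | r = 4) = (5/9)(4/8)(3/7)(2/6)(4/5) = 2/63; P(data | r = 7) = (2/9)(7/8)(6/7)(5/6)(1/5) = 1/36; P(data | r = 8) = (1/9)(8/8)(7/7)(6/6)(0/5) = 0.
Multiplying each by its prior: 1/3 · 2/63 = 2/189, 1/3 · 1/36 = 1/108, 1/3 · 0 = 0; these sum to 5/252.
So P(r = 7 | data) = (1/108) / (5/252) = 7/15.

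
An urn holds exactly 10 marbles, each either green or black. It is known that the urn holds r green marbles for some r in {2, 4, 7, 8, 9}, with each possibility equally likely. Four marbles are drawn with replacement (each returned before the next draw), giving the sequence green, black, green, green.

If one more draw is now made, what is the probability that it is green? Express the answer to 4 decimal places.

0.7313

Under each hypothesis, the probability of the observed sequence is: P(data | r = 2) = (2/10)(8/10)(2/10)(2/10) = 0.0064; P(data | r = 4) = (4/10)(6/10)(4/10)(4/10) = 0.0384; P(data | r = 7) = (7/10)(3/10)(7/10)(7/10) = 0.1029; P(data | r = 8) = (8/10)(2/10)(8/10)(8/10) = 0.1024; P(data | r = 9) = (9/10)(1/10)(9/10)(9/10) = 0.0729.
Weighting by the prior gives 1/5 · 0.0064 = 0.00128, 1/5 · 0.0384 = 0.00768, 1/5 · 0.1029 = 0.02058, 1/5 · 0.1024 = 0.02048, 1/5 · 0.0729 = 0.01458; summing to 0.0646.
The posterior is then P(r = 2 | data) = 0.019814, P(r = 4 | data) = 0.11889, P(r = 7 | data) = 0.31858, P(r = 8 | data) = 0.31703, P(r = 9 | data) = 0.2257.
Averaging over the posterior, P(green next | data) = (1/5)(0.019814) + (2/5)(0.11889) + (7/10)(0.31858) + (4/5)(0.31703) + (9/10)(0.2257) = 0.73127.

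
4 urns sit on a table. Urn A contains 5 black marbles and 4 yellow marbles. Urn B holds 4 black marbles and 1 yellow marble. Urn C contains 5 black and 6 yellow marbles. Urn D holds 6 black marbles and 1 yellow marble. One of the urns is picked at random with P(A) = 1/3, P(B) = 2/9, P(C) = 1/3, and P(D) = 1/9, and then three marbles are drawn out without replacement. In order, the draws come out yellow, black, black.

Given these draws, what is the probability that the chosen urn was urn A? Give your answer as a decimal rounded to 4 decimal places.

For each hypothesis, P(data | H) works out to: P(data | urn A) = (4/9)(5/8)(4/7) = 0.15873; P(data | urn B) = (1/5)(4/4)(3/3) = 0.2; P(data | urn C) = (6/11)(5/10)(4/9) = 0.12121; P(data | urn D) = (1/7)(6/6)(5/5) = 0.14286.
Multiplying each by its prior: 1/3 · 0.15873 = 0.05291, 2/9 · 0.2 = 0.044444, 1/3 · 0.12121 = 0.040404, 1/9 · 0.14286 = 0.015873; these sum to 0.15363.
By Bayes' rule, P(urn A | data) = (0.05291) / (0.15363) = 0.3444.

0.3444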